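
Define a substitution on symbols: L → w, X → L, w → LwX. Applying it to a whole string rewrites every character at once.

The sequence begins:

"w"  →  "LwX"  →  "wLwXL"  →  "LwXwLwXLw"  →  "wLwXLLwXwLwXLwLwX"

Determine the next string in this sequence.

Applying the rule to each of the 17 symbols of wLwXLLwXwLwXLwLwX gives the pieces LwX w LwX L w w LwX L LwX w LwX L w LwX w LwX L, which concatenate to the answer.

LwXwLwXLwwLwXLLwXwLwXLwLwXwLwXL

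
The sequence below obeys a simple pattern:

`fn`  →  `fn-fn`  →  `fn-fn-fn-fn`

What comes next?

s(k+1) = s(k)·-·s(k) — each term doubles the last with '-' between the halves.
So the next term is two copies of fn-fn-fn-fn with '-' between the halves.

fn-fn-fn-fn-fn-fn-fn-fn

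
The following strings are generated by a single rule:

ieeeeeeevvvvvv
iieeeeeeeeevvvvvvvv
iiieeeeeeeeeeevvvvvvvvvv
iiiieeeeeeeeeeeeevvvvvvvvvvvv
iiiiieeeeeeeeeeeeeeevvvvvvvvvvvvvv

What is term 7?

Each string has the form i^{n-2} e^{2n+1} v^{2n}, where the shown terms are n = 3, 4, 5, 6, 7.
Setting n = 9 gives 7, 19, 18 characters in each block.

iiiiiiieeeeeeeeeeeeeeeeeeevvvvvvvvvvvvvvvvvv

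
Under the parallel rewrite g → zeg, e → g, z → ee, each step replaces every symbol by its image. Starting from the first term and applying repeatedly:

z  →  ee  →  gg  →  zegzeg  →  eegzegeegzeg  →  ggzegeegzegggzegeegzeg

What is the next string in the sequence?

zegzegeegzegggzegeegzegzegzegeegzegggzegeegzeg

φ(ggzegeegzegggzegeegzeg) expands symbol-by-symbol to zeg zeg ee g zeg g g zeg ee g zeg zeg zeg ee g zeg g g zeg ee g zeg; joining the 22 pieces gives the next term.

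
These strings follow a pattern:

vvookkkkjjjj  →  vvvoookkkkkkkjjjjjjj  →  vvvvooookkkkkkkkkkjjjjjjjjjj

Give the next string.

vvvvvoooookkkkkkkkkkkkkjjjjjjjjjjjjj

Reading off run lengths: v runs 2, 3, 4; o runs 2, 3, 4; k runs 4, 7, 10; j runs 4, 7, 10 — each is linear in n (n = 1, 2, …).
Setting n = 4 gives 5, 5, 13, 13 characters in each block.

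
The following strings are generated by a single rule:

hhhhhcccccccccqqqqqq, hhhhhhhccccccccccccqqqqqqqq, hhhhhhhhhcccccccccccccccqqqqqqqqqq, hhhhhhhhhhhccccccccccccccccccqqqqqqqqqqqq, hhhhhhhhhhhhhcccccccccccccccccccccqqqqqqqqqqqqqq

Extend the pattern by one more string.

hhhhhhhhhhhhhhhccccccccccccccccccccccccqqqqqqqqqqqqqqqq

The n-th term is 2n+1 h's then 3n+3 c's then 2n+2 q's, where the shown terms are n = 2, 3, 4, 5, 6.
At n = 7 the blocks have lengths 15, 24, 16.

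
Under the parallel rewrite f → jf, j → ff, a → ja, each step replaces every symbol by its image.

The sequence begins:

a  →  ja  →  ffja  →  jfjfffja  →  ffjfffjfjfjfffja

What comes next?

jfjfffjfjfjfffjfffjfffjfjfjfffja

Applying the rule to each of the 16 symbols of ffjfffjfjfjfffja gives the pieces jf jf ff jf jf jf ff jf ff jf ff jf jf jf ff ja, which concatenate to the answer.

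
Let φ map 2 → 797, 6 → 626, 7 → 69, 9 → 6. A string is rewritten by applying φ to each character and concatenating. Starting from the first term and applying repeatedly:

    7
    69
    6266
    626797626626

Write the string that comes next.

Rewriting each symbol of 626797626626: 6→626, 2→797, 6→626, 7→69, 9→6, 7→69, 6→626, 2→797, 6→626, 6→626, 2→797, 6→626, which concatenates to 626 797 626 69 6 69 626 797 626 626 797 626.

62679762669669626797626626797626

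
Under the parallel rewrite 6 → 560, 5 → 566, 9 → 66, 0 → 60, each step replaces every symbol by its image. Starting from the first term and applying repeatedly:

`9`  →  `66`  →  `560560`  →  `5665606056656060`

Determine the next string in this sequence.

Rewriting the 16 symbols of 5665606056656060 one by one yields 566 560 560 566 560 60 560 60 566 560 560 566 560 60 560 60; concatenated:

56656056056656060560605665605605665606056060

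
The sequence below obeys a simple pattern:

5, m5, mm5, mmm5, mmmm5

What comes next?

mmmmm5

The strings grow by a fixed prefix m each time.
One more step from mmmm5 gives the answer.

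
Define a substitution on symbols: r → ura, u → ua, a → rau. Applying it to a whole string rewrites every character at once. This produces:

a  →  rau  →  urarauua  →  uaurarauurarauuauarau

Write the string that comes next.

φ(uaurarauurarauuauarau) expands symbol-by-symbol to ua rau ua ura rau ura rau ua ua ura rau ura rau ua ua rau ua rau ura rau ua; joining the 21 pieces gives the next term.

uarauuaurarauurarauuauaurarauurarauuauarauuarauurarauua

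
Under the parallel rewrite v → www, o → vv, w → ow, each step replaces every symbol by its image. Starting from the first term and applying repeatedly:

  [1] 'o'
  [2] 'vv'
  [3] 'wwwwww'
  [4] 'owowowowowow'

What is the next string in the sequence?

vvowvvowvvowvvowvvowvvow

Apply φ to owowowowowow symbol by symbol: o→vv, w→ow, o→vv, w→ow, o→vv, w→ow, o→vv, w→ow, o→vv, w→ow, o→vv, w→ow; joined: vv ow vv ow vv ow vv ow vv ow vv ow.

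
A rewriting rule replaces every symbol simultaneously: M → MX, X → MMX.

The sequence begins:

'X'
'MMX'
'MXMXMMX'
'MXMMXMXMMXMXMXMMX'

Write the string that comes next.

Rewriting the 17 symbols of MXMMXMXMMXMXMXMMX one by one yields MX MMX MX MX MMX MX MMX MX MX MMX MX MMX MX MMX MX MX MMX; concatenated:

MXMMXMXMXMMXMXMMXMXMXMMXMXMMXMXMMXMXMXMMX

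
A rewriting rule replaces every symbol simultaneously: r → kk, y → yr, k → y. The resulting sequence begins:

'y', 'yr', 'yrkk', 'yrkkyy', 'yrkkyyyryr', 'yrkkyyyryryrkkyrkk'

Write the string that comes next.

φ(yrkkyyyryryrkkyrkk) expands symbol-by-symbol to yr kk y y yr yr yr kk yr kk yr kk y y yr kk y y; joining the 18 pieces gives the next term.

yrkkyyyryryrkkyrkkyrkkyyyrkkyy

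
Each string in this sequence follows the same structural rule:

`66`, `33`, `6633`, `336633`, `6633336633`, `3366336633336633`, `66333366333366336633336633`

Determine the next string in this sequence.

This is a Fibonacci-style word recurrence s(k) = s(k−2)·s(k−1): e.g. 66·33 = 6633.
So term 8 is 3366336633336633·66333366333366336633336633.

336633663333663366333366333366336633336633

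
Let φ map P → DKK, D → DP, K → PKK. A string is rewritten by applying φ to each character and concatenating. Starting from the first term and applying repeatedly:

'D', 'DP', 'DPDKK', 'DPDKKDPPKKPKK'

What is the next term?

φ(DPDKKDPPKKPKK) expands symbol-by-symbol to DP DKK DP PKK PKK DP DKK DKK PKK PKK DKK PKK PKK; joining the 13 pieces gives the next term.

DPDKKDPPKKPKKDPDKKDKKPKKPKKDKKPKKPKK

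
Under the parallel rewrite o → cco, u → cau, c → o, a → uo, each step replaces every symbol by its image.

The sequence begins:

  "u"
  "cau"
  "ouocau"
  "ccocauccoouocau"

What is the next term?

ooccoouocauooccoccocauccoouocau

φ(ccocauccoouocau) expands symbol-by-symbol to o o cco o uo cau o o cco cco cau cco o uo cau; joining the 15 pieces gives the next term.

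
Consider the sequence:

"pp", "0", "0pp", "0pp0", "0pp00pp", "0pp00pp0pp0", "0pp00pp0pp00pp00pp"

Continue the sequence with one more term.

From term 3 onward, concatenate the last term with the second-to-last: 0·pp = 0pp, 0pp·0 = 0pp0, …
Continuing: 0pp00pp0pp00pp00pp · 0pp00pp0pp0 gives term 8.

0pp00pp0pp00pp00pp0pp00pp0pp0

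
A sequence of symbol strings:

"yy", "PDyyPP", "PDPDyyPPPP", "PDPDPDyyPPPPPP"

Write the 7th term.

PDPDPDPDPDPDyyPPPPPPPPPPPP

Each term wraps the previous one in PD on the left and PP on the right.
From PDPDPDyyPPPPPP, 3 further steps: PDPDPDyyPPPPPP → PDPDPDPDyyPPPPPPPP → PDPDPDPDPDyyPPPPPPPPPP → (answer).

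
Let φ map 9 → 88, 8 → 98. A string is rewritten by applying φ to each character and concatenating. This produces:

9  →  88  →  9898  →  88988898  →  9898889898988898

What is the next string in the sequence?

Replace each of the 16 characters of 9898889898988898 in place — 88 98 88 98 98 98 88 98 88 98 88 98 98 98 88 98 — and concatenate.

88988898989888988898889898988898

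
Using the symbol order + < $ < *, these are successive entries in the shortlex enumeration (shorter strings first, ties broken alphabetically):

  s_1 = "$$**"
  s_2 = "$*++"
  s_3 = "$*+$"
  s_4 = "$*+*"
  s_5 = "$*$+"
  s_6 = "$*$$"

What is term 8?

Stepping forward 2 times from $*$$: $*$$ → $*$*, then the target.

$**+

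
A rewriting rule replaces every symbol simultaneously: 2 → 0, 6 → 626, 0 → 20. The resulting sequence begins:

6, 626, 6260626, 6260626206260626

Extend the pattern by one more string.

Rewriting the 16 symbols of 6260626206260626 one by one yields 626 0 626 20 626 0 626 0 20 626 0 626 20 626 0 626; concatenated:

62606262062606260206260626206260626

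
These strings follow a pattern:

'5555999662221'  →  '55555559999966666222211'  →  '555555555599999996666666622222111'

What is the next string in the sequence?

5555555555555999999999666666666662222221111

Each string has the form 5^{3n+1} 9^{2n+1} 6^{3n-1} 2^{n+2} 1^{n} (n = 1, 2, …).
At n = 4 the blocks have lengths 13, 9, 11, 6, 4.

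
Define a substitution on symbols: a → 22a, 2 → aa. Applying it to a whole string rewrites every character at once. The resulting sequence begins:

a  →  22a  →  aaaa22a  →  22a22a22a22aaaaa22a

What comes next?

φ(22a22a22a22aaaaa22a) expands symbol-by-symbol to aa aa 22a aa aa 22a aa aa 22a aa aa 22a 22a 22a 22a 22a aa aa 22a; joining the 19 pieces gives the next term.

aaaa22aaaaa22aaaaa22aaaaa22a22a22a22a22aaaaa22a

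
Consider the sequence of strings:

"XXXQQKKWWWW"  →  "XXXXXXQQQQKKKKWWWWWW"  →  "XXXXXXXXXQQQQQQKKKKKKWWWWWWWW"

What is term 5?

XXXXXXXXXXXXXXXQQQQQQQQQQKKKKKKKKKKWWWWWWWWWWWW

Term n consists of 3n X's, followed by 2n Q's, followed by 2n K's, followed by 2n+2 W's (n = 1, 2, …).
Setting n = 5 gives 15, 10, 10, 12 characters in each block.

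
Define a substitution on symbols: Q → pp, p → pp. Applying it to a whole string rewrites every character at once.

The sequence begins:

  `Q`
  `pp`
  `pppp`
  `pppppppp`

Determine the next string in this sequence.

pppppppppppppppp

Expanding pppppppp: p→pp, p→pp, p→pp, p→pp, p→pp, p→pp, p→pp, p→pp. Concatenated: pp pp pp pp pp pp pp pp.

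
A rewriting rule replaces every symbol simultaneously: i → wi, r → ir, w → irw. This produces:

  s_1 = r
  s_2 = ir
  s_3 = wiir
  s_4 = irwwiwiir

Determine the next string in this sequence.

Rewriting each symbol of irwwiwiir: i→wi, r→ir, w→irw, w→irw, i→wi, w→irw, i→wi, i→wi, r→ir, which concatenates to wi ir irw irw wi irw wi wi ir.

wiirirwirwwiirwwiwiir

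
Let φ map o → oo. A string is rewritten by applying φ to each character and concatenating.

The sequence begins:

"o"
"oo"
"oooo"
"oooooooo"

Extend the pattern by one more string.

oooooooooooooooo

Apply φ to oooooooo symbol by symbol: o→oo, o→oo, o→oo, o→oo, o→oo, o→oo, o→oo, o→oo; joined: oo oo oo oo oo oo oo oo.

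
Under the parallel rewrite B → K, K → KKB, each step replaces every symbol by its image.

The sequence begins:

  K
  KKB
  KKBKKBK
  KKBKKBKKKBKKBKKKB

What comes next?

KKBKKBKKKBKKBKKKBKKBKKBKKKBKKBKKKBKKBKKBK

Replace each of the 17 characters of KKBKKBKKKBKKBKKKB in place — KKB KKB K KKB KKB K KKB KKB KKB K KKB KKB K KKB KKB KKB K — and concatenate.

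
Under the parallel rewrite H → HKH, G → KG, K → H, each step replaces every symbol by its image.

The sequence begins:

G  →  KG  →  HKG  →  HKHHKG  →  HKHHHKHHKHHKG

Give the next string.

φ(HKHHHKHHKHHKG) expands symbol-by-symbol to HKH H HKH HKH HKH H HKH HKH H HKH HKH H KG; joining the 13 pieces gives the next term.

HKHHHKHHKHHKHHHKHHKHHHKHHKHHKG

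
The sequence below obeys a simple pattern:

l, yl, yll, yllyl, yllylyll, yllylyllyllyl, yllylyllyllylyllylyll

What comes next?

yllylyllyllylyllylyllyllylyllyllyl

From term 3 onward, concatenate the last term with the second-to-last: yl·l = yll, yll·yl = yllyl, …
So term 8 is yllylyllyllylyllylyll·yllylyllyllyl.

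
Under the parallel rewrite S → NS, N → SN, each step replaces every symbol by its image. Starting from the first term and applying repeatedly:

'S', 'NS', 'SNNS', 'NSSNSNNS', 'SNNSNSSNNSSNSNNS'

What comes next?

Rewriting the 16 symbols of SNNSNSSNNSSNSNNS one by one yields NS SN SN NS SN NS NS SN SN NS NS SN NS SN SN NS; concatenated:

NSSNSNNSSNNSNSSNSNNSNSSNNSSNSNNS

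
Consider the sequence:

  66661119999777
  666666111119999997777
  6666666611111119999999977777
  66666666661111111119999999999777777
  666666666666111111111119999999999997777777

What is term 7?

66666666666666661111111111111119999999999999999777777777

Each string has the form 6^{2n+2} 1^{2n+1} 9^{2n+2} 7^{n+2} (n = 1, 2, …).
For term 7, n = 7, so the run lengths are 16, 15, 16, 9.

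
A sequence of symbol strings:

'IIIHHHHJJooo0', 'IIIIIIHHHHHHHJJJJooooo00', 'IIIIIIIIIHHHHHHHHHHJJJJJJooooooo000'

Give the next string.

IIIIIIIIIIIIHHHHHHHHHHHHHJJJJJJJJooooooooo0000

Term n consists of 3n I's, followed by 3n+1 H's, followed by 2n J's, followed by 2n+1 o's, followed by n 0's (n = 1, 2, …).
For the next term, n = 4, so the run lengths are 12, 13, 8, 9, 4.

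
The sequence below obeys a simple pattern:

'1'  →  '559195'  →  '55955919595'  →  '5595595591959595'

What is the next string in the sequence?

s(k+1) = 559·s(k)·95, so each term gains 559 as a prefix and 95 as a suffix.
So the next term is 559·5595595591959595·95.

559559559559195959595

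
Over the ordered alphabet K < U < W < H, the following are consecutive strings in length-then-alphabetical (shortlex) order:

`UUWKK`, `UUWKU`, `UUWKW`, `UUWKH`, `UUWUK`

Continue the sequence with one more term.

Find the rightmost character of UUWUK below H, bump it to the next letter, and reset everything to its right to K.

UUWUU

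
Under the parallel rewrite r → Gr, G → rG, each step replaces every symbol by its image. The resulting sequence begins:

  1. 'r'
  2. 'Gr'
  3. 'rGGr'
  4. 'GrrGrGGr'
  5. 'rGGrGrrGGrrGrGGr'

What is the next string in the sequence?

Rewriting the 16 symbols of rGGrGrrGGrrGrGGr one by one yields Gr rG rG Gr rG Gr Gr rG rG Gr Gr rG Gr rG rG Gr; concatenated:

GrrGrGGrrGGrGrrGrGGrGrrGGrrGrGGr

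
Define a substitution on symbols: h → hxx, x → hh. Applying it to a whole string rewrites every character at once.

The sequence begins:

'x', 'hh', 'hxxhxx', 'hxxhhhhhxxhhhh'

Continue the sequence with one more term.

Rewriting the 14 symbols of hxxhhhhhxxhhhh one by one yields hxx hh hh hxx hxx hxx hxx hxx hh hh hxx hxx hxx hxx; concatenated:

hxxhhhhhxxhxxhxxhxxhxxhhhhhxxhxxhxxhxx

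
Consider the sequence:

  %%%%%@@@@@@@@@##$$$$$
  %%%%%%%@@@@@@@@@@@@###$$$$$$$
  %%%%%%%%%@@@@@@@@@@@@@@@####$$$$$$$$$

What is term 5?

%%%%%%%%%%%%%@@@@@@@@@@@@@@@@@@@@@######$$$$$$$$$$$$$

Reading off run lengths: % runs 5, 7, 9; @ runs 9, 12, 15; # runs 2, 3, 4; $ runs 5, 7, 9 — each is linear in n, where the shown terms are n = 2, 3, 4.
Setting n = 6 gives 13, 21, 6, 13 characters in each block.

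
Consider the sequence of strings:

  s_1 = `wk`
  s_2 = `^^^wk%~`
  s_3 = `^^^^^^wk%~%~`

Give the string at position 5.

Every step adds ^^^ to the front and %~ to the end of the previous string.
From ^^^^^^wk%~%~, 2 further steps: ^^^^^^wk%~%~ → ^^^^^^^^^wk%~%~%~ → (answer).

^^^^^^^^^^^^wk%~%~%~%~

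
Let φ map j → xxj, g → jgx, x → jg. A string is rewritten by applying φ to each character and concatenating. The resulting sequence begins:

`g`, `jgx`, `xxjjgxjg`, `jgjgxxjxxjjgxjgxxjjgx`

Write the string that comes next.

xxjjgxxxjjgxjgjgxxjjgjgxxjxxjjgxjgxxjjgxjgjgxxjxxjjgxjg

Replace each of the 21 characters of jgjgxxjxxjjgxjgxxjjgx in place — xxj jgx xxj jgx jg jg xxj jg jg xxj xxj jgx jg xxj jgx jg jg xxj xxj jgx jg — and concatenate.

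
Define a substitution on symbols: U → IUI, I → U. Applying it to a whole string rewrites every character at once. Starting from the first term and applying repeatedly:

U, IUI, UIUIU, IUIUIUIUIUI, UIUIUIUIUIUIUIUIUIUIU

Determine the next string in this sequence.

IUIUIUIUIUIUIUIUIUIUIUIUIUIUIUIUIUIUIUIUIUI

φ(UIUIUIUIUIUIUIUIUIUIU) expands symbol-by-symbol to IUI U IUI U IUI U IUI U IUI U IUI U IUI U IUI U IUI U IUI U IUI; joining the 21 pieces gives the next term.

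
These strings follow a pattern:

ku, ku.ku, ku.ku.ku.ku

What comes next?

ku.ku.ku.ku.ku.ku.ku.ku

s(k+1) = s(k)·.·s(k) — each term doubles the last with '.' between the halves.
One more doubling of ku.ku.ku.ku gives the answer.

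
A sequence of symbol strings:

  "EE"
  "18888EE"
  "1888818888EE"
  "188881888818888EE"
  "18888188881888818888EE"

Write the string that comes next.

The strings grow by a fixed prefix 18888 each time.
So the next term is 18888·18888188881888818888EE.

1888818888188881888818888EE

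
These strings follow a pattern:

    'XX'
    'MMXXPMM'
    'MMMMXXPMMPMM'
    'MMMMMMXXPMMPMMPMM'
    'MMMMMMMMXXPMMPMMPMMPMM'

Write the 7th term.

Each term wraps the previous one in MM on the left and PMM on the right.
From MMMMMMMMXXPMMPMMPMMPMM, 2 further steps: MMMMMMMMXXPMMPMMPMMPMM → MMMMMMMMMMXXPMMPMMPMMPMMPMM → (answer).

MMMMMMMMMMMMXXPMMPMMPMMPMMPMMPMM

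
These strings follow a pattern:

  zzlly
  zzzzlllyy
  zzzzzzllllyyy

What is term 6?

Term n consists of 2n z's, followed by n+1 l's, followed by n y's (n = 1, 2, …).
At n = 6 the blocks have lengths 12, 7, 6.

zzzzzzzzzzzzlllllllyyyyyy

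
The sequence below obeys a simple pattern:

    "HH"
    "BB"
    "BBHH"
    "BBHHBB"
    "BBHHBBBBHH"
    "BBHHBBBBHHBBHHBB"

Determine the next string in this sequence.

From term 3 onward, concatenate the last term with the second-to-last: BB·HH = BBHH, BBHH·BB = BBHHBB, …
Continuing: BBHHBBBBHHBBHHBB · BBHHBBBBHH gives term 7.

BBHHBBBBHHBBHHBBBBHHBBBBHH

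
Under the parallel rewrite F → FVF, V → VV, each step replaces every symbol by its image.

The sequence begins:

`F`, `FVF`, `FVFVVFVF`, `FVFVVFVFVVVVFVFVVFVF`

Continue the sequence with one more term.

φ(FVFVVFVFVVVVFVFVVFVF) expands symbol-by-symbol to FVF VV FVF VV VV FVF VV FVF VV VV VV VV FVF VV FVF VV VV FVF VV FVF; joining the 20 pieces gives the next term.

FVFVVFVFVVVVFVFVVFVFVVVVVVVVFVFVVFVFVVVVFVFVVFVF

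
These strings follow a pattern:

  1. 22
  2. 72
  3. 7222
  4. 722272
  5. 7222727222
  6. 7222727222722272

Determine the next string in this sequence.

72227272227222727222727222

Each term (from the third on) is the previous term followed by the one before it: term 3 = 72·22 = 7222.
So term 7 is 7222727222722272·7222727222.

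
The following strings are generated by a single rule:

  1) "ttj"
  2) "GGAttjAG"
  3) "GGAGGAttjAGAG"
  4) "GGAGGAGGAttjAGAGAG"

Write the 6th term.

Every step adds GGA to the front and AG to the end of the previous string.
From GGAGGAGGAttjAGAGAG, 2 further steps: GGAGGAGGAttjAGAGAG → GGAGGAGGAGGAttjAGAGAGAG → (answer).

GGAGGAGGAGGAGGAttjAGAGAGAGAG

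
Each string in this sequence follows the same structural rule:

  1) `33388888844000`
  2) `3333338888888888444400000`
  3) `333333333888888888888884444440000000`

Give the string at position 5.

3333333333333338888888888888888888888444444444400000000000

Term n consists of 3n 3's, followed by 4n+2 8's, followed by 2n 4's, followed by 2n+1 0's (n = 1, 2, …).
Setting n = 5 gives 15, 22, 10, 11 characters in each block.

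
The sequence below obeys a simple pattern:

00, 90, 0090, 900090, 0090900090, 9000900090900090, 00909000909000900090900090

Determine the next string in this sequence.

From term 3 onward, concatenate the second-to-last term with the last: 00·90 = 0090, 90·0090 = 900090, …
The next term joins 9000900090900090 and 00909000909000900090900090.

900090009090009000909000909000900090900090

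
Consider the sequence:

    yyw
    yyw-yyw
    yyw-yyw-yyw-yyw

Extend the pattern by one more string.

Every step duplicates the string with '-' between the halves.
One more doubling of yyw-yyw-yyw-yyw gives the answer.

yyw-yyw-yyw-yyw-yyw-yyw-yyw-yyw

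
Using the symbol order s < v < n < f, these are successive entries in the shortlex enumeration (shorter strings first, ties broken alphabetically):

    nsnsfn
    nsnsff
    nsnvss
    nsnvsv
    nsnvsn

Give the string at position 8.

nsnvvv

Advancing 3 positions from nsnvsn through nsnvsn → nsnvsf → nsnvvs reaches term 8.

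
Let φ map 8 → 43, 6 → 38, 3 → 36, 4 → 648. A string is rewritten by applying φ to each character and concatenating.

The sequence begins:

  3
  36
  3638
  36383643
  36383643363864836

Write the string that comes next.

363836433638648363638364338648433638

Replace each of the 17 characters of 36383643363864836 in place — 36 38 36 43 36 38 648 36 36 38 36 43 38 648 43 36 38 — and concatenate.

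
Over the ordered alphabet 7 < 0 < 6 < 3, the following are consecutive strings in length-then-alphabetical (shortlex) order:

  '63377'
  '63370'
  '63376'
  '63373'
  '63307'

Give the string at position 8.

Continuing the enumeration 3 steps past 63307: 63307 → 63300 → 63306 → (answer).

63303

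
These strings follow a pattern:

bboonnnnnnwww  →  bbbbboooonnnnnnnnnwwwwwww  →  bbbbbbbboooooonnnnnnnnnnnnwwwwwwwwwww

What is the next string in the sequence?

Term n consists of 3n-1 b's, followed by 2n o's, followed by 3n+3 n's, followed by 4n-1 w's (n = 1, 2, …).
At n = 4 the blocks have lengths 11, 8, 15, 15.

bbbbbbbbbbboooooooonnnnnnnnnnnnnnnwwwwwwwwwwwwwww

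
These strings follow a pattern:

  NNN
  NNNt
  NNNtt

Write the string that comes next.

The strings grow by a fixed suffix t each time.
Applying this once more to NNNtt:

NNNttt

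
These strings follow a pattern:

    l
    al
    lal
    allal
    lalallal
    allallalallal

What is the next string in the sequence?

lalallalallallalallal

This is a Fibonacci-style word recurrence s(k) = s(k−2)·s(k−1): e.g. l·al = lal.
Continuing: lalallal · allallalallal gives term 7.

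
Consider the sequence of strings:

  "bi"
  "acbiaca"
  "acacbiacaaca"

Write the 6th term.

acacacacacbiacaacaacaacaaca

Each term wraps the previous one in ac on the left and aca on the right.
From acacbiacaaca, 3 further steps: acacbiacaaca → acacacbiacaacaaca → acacacacbiacaacaacaaca → (answer).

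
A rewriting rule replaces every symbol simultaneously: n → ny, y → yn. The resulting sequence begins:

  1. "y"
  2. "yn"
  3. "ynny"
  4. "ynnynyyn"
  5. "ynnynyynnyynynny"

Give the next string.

Replace each of the 16 characters of ynnynyynnyynynny in place — yn ny ny yn ny yn yn ny ny yn yn ny yn ny ny yn — and concatenate.

ynnynyynnyynynnynyynynnyynnynyyn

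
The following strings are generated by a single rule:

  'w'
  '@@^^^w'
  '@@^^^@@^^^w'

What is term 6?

The strings grow by a fixed prefix @@^^^ each time.
From @@^^^@@^^^w, 3 further steps: @@^^^@@^^^w → @@^^^@@^^^@@^^^w → @@^^^@@^^^@@^^^@@^^^w → (answer).

@@^^^@@^^^@@^^^@@^^^@@^^^w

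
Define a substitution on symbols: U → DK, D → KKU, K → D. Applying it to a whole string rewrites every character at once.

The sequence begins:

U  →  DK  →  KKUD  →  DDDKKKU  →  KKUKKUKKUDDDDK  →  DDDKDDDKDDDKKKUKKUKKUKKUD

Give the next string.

KKUKKUKKUDKKUKKUKKUDKKUKKUKKUDDDDKDDDKDDDKDDDKKKU

φ(DDDKDDDKDDDKKKUKKUKKUKKUD) expands symbol-by-symbol to KKU KKU KKU D KKU KKU KKU D KKU KKU KKU D D D DK D D DK D D DK D D DK KKU; joining the 25 pieces gives the next term.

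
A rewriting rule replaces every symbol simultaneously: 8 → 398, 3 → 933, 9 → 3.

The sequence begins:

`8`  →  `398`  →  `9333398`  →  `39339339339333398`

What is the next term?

φ(39339339339333398) expands symbol-by-symbol to 933 3 933 933 3 933 933 3 933 933 3 933 933 933 933 3 398; joining the 17 pieces gives the next term.

93339339333933933393393339339339339333398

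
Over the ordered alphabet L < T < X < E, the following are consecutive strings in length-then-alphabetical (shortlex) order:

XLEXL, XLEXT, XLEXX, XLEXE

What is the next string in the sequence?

XLEEL

Treat XLEXE as a base-4 numeral over the given alphabet and add one, carrying through any trailing E's.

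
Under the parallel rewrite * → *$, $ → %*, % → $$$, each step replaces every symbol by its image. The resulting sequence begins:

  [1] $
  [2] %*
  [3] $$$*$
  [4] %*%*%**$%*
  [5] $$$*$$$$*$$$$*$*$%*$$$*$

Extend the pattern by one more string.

%*%*%**$%*%*%*%**$%*%*%*%**$%**$%*$$$*$%*%*%**$%*

Replace each of the 24 characters of $$$*$$$$*$$$$*$*$%*$$$*$ in place — %* %* %* *$ %* %* %* %* *$ %* %* %* %* *$ %* *$ %* $$$ *$ %* %* %* *$ %* — and concatenate.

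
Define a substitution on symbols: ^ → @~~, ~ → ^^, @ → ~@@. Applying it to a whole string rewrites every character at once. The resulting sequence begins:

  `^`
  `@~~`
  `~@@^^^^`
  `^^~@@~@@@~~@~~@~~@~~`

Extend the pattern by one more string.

Applying the rule to each of the 20 symbols of ^^~@@~@@@~~@~~@~~@~~ gives the pieces @~~ @~~ ^^ ~@@ ~@@ ^^ ~@@ ~@@ ~@@ ^^ ^^ ~@@ ^^ ^^ ~@@ ^^ ^^ ~@@ ^^ ^^, which concatenate to the answer.

@~~@~~^^~@@~@@^^~@@~@@~@@^^^^~@@^^^^~@@^^^^~@@^^^^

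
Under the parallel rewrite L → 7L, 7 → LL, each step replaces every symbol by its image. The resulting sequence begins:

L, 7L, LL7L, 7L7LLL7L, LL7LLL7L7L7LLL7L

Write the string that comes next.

7L7LLL7L7L7LLL7LLL7LLL7L7L7LLL7L

Replace each of the 16 characters of LL7LLL7L7L7LLL7L in place — 7L 7L LL 7L 7L 7L LL 7L LL 7L LL 7L 7L 7L LL 7L — and concatenate.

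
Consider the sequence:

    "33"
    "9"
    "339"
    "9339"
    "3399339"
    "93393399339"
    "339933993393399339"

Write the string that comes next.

93393399339339933993393399339

This is a Fibonacci-style word recurrence s(k) = s(k−2)·s(k−1): e.g. 33·9 = 339.
So term 8 is 93393399339·339933993393399339.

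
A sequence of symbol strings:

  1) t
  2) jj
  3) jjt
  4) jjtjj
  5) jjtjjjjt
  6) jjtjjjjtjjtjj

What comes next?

This is a Fibonacci-style word recurrence s(k) = s(k−1)·s(k−2): e.g. jj·t = jjt.
The next term joins jjtjjjjtjjtjj and jjtjjjjt.

jjtjjjjtjjtjjjjtjjjjt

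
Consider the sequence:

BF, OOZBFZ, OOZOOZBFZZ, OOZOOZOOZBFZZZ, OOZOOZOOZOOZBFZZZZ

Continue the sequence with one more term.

s(k+1) = OOZ·s(k)·Z, so each term gains OOZ as a prefix and Z as a suffix.
One more step from OOZOOZOOZOOZBFZZZZ gives the answer.

OOZOOZOOZOOZOOZBFZZZZZ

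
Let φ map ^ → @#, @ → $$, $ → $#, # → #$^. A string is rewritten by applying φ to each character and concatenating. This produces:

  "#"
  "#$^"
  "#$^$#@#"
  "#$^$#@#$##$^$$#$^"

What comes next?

φ(#$^$#@#$##$^$$#$^) expands symbol-by-symbol to #$^ $# @# $# #$^ $$ #$^ $# #$^ #$^ $# @# $# $# #$^ $# @#; joining the 17 pieces gives the next term.

#$^$#@#$##$^$$#$^$##$^#$^$#@#$#$##$^$#@#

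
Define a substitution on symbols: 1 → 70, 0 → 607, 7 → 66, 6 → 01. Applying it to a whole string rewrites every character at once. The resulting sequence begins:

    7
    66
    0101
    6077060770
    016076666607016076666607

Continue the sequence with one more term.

Rewriting the 24 symbols of 016076666607016076666607 one by one yields 607 70 01 607 66 01 01 01 01 01 607 66 607 70 01 607 66 01 01 01 01 01 607 66; concatenated:

607700160766010101010160766607700160766010101010160766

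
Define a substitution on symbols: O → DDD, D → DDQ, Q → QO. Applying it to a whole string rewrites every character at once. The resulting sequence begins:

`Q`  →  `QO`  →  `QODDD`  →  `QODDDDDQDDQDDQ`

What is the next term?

Rewriting the 14 symbols of QODDDDDQDDQDDQ one by one yields QO DDD DDQ DDQ DDQ DDQ DDQ QO DDQ DDQ QO DDQ DDQ QO; concatenated:

QODDDDDQDDQDDQDDQDDQQODDQDDQQODDQDDQQO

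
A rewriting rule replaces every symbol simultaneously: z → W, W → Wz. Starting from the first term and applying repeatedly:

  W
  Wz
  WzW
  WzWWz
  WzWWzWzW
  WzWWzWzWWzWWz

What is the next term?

WzWWzWzWWzWWzWzWWzWzW

φ(WzWWzWzWWzWWz) expands symbol-by-symbol to Wz W Wz Wz W Wz W Wz Wz W Wz Wz W; joining the 13 pieces gives the next term.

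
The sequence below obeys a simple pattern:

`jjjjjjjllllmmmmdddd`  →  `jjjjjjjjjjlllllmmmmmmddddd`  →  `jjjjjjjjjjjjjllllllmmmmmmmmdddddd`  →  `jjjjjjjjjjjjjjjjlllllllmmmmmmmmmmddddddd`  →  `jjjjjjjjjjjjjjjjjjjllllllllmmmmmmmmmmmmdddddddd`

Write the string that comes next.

Term n consists of 3n+1 j's, followed by n+2 l's, followed by 2n m's, followed by n+2 d's, where the shown terms are n = 2, 3, 4, 5, 6.
For the next term, n = 7, so the run lengths are 22, 9, 14, 9.

jjjjjjjjjjjjjjjjjjjjjjlllllllllmmmmmmmmmmmmmmddddddddd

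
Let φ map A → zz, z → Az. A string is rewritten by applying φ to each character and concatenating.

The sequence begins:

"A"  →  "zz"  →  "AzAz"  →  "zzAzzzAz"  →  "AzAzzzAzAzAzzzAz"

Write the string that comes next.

zzAzzzAzAzAzzzAzzzAzzzAzAzAzzzAz

Applying the rule to each of the 16 symbols of AzAzzzAzAzAzzzAz gives the pieces zz Az zz Az Az Az zz Az zz Az zz Az Az Az zz Az, which concatenate to the answer.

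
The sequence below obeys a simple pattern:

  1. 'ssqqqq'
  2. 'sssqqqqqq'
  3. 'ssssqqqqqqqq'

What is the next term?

Term n consists of n s's, followed by 2n q's, where the shown terms are n = 2, 3, 4.
For the next term, n = 5, so the run lengths are 5, 10.

sssssqqqqqqqqqq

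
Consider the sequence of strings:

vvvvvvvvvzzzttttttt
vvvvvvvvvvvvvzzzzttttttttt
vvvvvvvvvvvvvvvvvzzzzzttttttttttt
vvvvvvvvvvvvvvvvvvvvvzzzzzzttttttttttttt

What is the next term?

Reading off run lengths: v runs 9, 13, 17, 21; z runs 3, 4, 5, 6; t runs 7, 9, 11, 13 — each is linear in n, where the shown terms are n = 2, 3, 4, 5.
For the next term, n = 6, so the run lengths are 25, 7, 15.

vvvvvvvvvvvvvvvvvvvvvvvvvzzzzzzzttttttttttttttt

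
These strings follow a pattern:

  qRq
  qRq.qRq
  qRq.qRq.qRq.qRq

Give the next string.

qRq.qRq.qRq.qRq.qRq.qRq.qRq.qRq

Each string is two copies of the previous one joined by '.'.
One more doubling of qRq.qRq.qRq.qRq gives the answer.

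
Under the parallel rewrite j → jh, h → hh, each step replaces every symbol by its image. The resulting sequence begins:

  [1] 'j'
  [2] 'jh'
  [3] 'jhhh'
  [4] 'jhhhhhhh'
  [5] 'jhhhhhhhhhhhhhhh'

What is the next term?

Replace each of the 16 characters of jhhhhhhhhhhhhhhh in place — jh hh hh hh hh hh hh hh hh hh hh hh hh hh hh hh — and concatenate.

jhhhhhhhhhhhhhhhhhhhhhhhhhhhhhhh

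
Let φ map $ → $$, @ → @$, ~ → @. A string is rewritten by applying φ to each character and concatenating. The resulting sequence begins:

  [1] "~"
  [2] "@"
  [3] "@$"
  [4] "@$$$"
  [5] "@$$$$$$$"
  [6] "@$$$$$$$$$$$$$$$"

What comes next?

@$$$$$$$$$$$$$$$$$$$$$$$$$$$$$$$

Replace each of the 16 characters of @$$$$$$$$$$$$$$$ in place — @$ $$ $$ $$ $$ $$ $$ $$ $$ $$ $$ $$ $$ $$ $$ $$ — and concatenate.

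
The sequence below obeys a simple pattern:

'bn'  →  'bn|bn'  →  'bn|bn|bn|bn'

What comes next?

s(k+1) = s(k)·|·s(k) — each term doubles the last with '|' between the halves.
So the next term is two copies of bn|bn|bn|bn with '|' between the halves.

bn|bn|bn|bn|bn|bn|bn|bn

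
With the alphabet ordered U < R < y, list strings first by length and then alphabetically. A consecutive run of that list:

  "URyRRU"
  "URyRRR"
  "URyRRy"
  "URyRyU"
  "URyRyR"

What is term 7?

Advancing 2 positions from URyRyR through URyRyR → URyRyy reaches term 7.

URyyUU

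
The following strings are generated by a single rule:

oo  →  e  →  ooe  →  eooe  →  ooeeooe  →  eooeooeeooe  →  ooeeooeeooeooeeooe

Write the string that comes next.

eooeooeeooeooeeooeeooeooeeooe

From term 3 onward, concatenate the second-to-last term with the last: oo·e = ooe, e·ooe = eooe, …
So term 8 is eooeooeeooe·ooeeooeeooeooeeooe.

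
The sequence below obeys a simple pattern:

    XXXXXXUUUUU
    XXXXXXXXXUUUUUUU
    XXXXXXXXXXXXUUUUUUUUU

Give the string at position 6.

XXXXXXXXXXXXXXXXXXXXXUUUUUUUUUUUUUUU

Each string has the form X^{3n} U^{2n+1}, where the shown terms are n = 2, 3, 4.
At n = 7 the blocks have lengths 21, 15.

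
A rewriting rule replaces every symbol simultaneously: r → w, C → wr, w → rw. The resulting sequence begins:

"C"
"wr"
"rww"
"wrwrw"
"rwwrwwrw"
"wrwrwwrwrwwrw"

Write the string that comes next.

φ(wrwrwwrwrwwrw) expands symbol-by-symbol to rw w rw w rw rw w rw w rw rw w rw; joining the 13 pieces gives the next term.

rwwrwwrwrwwrwwrwrwwrw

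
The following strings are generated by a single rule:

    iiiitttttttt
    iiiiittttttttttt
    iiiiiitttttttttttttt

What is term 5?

iiiiiiiitttttttttttttttttttt

Reading off run lengths: i runs 4, 5, 6; t runs 8, 11, 14 — each is linear in n, where the shown terms are n = 2, 3, 4.
Setting n = 6 gives 8, 20 characters in each block.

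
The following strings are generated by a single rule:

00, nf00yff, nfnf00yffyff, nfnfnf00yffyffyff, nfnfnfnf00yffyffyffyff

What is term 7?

s(k+1) = nf·s(k)·yff, so each term gains nf as a prefix and yff as a suffix.
From nfnfnfnf00yffyffyffyff, 2 further steps: nfnfnfnf00yffyffyffyff → nfnfnfnfnf00yffyffyffyffyff → (answer).

nfnfnfnfnfnf00yffyffyffyffyffyff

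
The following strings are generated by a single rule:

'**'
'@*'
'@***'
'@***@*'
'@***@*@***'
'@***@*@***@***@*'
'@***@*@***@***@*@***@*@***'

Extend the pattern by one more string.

This is a Fibonacci-style word recurrence s(k) = s(k−1)·s(k−2): e.g. @*·** = @***.
Continuing: @***@*@***@***@*@***@*@*** · @***@*@***@***@* gives term 8.

@***@*@***@***@*@***@*@***@***@*@***@***@*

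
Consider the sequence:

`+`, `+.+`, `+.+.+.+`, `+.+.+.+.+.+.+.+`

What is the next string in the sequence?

Each string is two copies of the previous one joined by '.'.
One more doubling of +.+.+.+.+.+.+.+ gives the answer.

+.+.+.+.+.+.+.+.+.+.+.+.+.+.+.+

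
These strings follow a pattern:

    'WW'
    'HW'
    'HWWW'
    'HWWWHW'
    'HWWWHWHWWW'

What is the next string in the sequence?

From term 3 onward, concatenate the last term with the second-to-last: HW·WW = HWWW, HWWW·HW = HWWWHW, …
So term 6 is HWWWHWHWWW·HWWWHW.

HWWWHWHWWWHWWWHW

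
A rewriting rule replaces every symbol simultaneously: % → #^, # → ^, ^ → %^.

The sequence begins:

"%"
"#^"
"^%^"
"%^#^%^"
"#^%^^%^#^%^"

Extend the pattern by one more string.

Rewriting each symbol of #^%^^%^#^%^: #→^, ^→%^, %→#^, ^→%^, ^→%^, %→#^, ^→%^, #→^, ^→%^, %→#^, ^→%^, which concatenates to ^ %^ #^ %^ %^ #^ %^ ^ %^ #^ %^.

^%^#^%^%^#^%^^%^#^%^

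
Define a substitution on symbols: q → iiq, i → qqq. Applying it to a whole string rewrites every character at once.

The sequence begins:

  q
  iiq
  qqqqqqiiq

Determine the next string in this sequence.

Apply φ to qqqqqqiiq symbol by symbol: q→iiq, q→iiq, q→iiq, q→iiq, q→iiq, q→iiq, i→qqq, i→qqq, q→iiq; joined: iiq iiq iiq iiq iiq iiq qqq qqq iiq.

iiqiiqiiqiiqiiqiiqqqqqqqiiq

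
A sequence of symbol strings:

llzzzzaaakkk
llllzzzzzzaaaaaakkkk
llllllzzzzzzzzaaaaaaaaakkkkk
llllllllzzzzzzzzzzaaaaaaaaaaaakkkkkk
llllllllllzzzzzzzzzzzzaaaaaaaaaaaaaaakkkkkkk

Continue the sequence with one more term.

Reading off run lengths: l runs 2, 4, 6, 8, 10; z runs 4, 6, 8, 10, 12; a runs 3, 6, 9, 12, 15; k runs 3, 4, 5, 6, 7 — each is linear in n (n = 1, 2, …).
For the next term, n = 6, so the run lengths are 12, 14, 18, 8.

llllllllllllzzzzzzzzzzzzzzaaaaaaaaaaaaaaaaaakkkkkkkk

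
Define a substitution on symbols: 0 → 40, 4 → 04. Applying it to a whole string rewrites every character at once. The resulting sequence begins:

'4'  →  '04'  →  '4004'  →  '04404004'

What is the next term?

4004044004404004

Apply φ to 04404004 symbol by symbol: 0→40, 4→04, 4→04, 0→40, 4→04, 0→40, 0→40, 4→04; joined: 40 04 04 40 04 40 40 04.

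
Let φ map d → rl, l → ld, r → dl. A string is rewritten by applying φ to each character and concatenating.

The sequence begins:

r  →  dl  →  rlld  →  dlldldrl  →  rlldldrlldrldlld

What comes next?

Applying the rule to each of the 16 symbols of rlldldrlldrldlld gives the pieces dl ld ld rl ld rl dl ld ld rl dl ld rl ld ld rl, which concatenate to the answer.

dlldldrlldrldlldldrldlldrlldldrl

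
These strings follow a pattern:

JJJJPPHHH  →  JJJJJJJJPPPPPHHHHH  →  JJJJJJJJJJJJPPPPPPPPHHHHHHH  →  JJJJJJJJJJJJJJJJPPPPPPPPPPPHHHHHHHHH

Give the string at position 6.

JJJJJJJJJJJJJJJJJJJJJJJJPPPPPPPPPPPPPPPPPHHHHHHHHHHHHH

Reading off run lengths: J runs 4, 8, 12, 16; P runs 2, 5, 8, 11; H runs 3, 5, 7, 9 — each is linear in n (n = 1, 2, …).
At n = 6 the blocks have lengths 24, 17, 13.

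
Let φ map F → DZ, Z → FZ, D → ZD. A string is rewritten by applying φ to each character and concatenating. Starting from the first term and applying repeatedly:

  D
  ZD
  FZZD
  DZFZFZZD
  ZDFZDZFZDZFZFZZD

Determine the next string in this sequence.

Rewriting the 16 symbols of ZDFZDZFZDZFZFZZD one by one yields FZ ZD DZ FZ ZD FZ DZ FZ ZD FZ DZ FZ DZ FZ FZ ZD; concatenated:

FZZDDZFZZDFZDZFZZDFZDZFZDZFZFZZD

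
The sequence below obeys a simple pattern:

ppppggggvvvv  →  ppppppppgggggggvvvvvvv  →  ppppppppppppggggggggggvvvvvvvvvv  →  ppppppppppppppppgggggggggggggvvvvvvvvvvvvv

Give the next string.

ppppppppppppppppppppggggggggggggggggvvvvvvvvvvvvvvvv

Term n consists of 4n p's, followed by 3n+1 g's, followed by 3n+1 v's (n = 1, 2, …).
For the next term, n = 5, so the run lengths are 20, 16, 16.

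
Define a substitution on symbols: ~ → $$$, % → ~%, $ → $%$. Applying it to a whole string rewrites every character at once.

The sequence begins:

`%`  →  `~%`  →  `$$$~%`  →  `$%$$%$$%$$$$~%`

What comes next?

$%$~%$%$$%$~%$%$$%$~%$%$$%$$%$$%$$$$~%

Replace each of the 14 characters of $%$$%$$%$$$$~% in place — $%$ ~% $%$ $%$ ~% $%$ $%$ ~% $%$ $%$ $%$ $%$ $$$ ~% — and concatenate.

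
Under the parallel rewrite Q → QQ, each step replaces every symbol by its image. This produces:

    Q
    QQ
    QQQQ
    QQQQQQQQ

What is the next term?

QQQQQQQQQQQQQQQQ

Expanding QQQQQQQQ: Q→QQ, Q→QQ, Q→QQ, Q→QQ, Q→QQ, Q→QQ, Q→QQ, Q→QQ. Concatenated: QQ QQ QQ QQ QQ QQ QQ QQ.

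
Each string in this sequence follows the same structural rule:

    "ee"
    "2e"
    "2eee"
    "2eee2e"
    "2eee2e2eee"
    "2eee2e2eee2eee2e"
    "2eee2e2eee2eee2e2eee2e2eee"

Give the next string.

2eee2e2eee2eee2e2eee2e2eee2eee2e2eee2eee2e

From term 3 onward, concatenate the last term with the second-to-last: 2e·ee = 2eee, 2eee·2e = 2eee2e, …
So term 8 is 2eee2e2eee2eee2e2eee2e2eee·2eee2e2eee2eee2e.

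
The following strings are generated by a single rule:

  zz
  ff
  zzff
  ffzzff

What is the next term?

Each term (from the third on) is the two preceding terms concatenated in order: term 3 = zz·ff = zzff.
The next term joins zzff and ffzzff.

zzffffzzff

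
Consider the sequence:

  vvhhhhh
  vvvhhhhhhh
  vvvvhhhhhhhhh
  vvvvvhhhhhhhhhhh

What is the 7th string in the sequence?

vvvvvvvvhhhhhhhhhhhhhhhhh

Term n consists of n v's, followed by 2n+1 h's, where the shown terms are n = 2, 3, 4, 5.
At n = 8 the blocks have lengths 8, 17.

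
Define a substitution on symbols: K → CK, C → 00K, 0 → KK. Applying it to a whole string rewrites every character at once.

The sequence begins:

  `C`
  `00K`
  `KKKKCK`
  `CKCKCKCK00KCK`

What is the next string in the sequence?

Applying the rule to each of the 13 symbols of CKCKCKCK00KCK gives the pieces 00K CK 00K CK 00K CK 00K CK KK KK CK 00K CK, which concatenate to the answer.

00KCK00KCK00KCK00KCKKKKKCK00KCK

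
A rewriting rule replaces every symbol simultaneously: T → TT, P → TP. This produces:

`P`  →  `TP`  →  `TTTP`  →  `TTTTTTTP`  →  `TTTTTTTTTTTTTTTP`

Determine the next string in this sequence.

Replace each of the 16 characters of TTTTTTTTTTTTTTTP in place — TT TT TT TT TT TT TT TT TT TT TT TT TT TT TT TP — and concatenate.

TTTTTTTTTTTTTTTTTTTTTTTTTTTTTTTP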